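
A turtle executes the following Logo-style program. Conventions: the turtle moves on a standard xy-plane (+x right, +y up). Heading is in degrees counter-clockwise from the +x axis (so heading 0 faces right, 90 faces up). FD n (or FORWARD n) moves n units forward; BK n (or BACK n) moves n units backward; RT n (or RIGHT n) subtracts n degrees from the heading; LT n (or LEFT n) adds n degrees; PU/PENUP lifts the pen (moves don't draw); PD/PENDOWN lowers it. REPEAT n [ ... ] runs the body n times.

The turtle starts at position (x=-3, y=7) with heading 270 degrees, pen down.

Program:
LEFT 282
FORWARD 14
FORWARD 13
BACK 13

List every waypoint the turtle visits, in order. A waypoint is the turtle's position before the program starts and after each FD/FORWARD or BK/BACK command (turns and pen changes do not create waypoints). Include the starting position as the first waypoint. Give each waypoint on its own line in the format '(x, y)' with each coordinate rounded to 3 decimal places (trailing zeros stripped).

Executing turtle program step by step:
Start: pos=(-3,7), heading=270, pen down
LT 282: heading 270 -> 192
FD 14: (-3,7) -> (-16.694,4.089) [heading=192, draw]
FD 13: (-16.694,4.089) -> (-29.41,1.386) [heading=192, draw]
BK 13: (-29.41,1.386) -> (-16.694,4.089) [heading=192, draw]
Final: pos=(-16.694,4.089), heading=192, 3 segment(s) drawn
Waypoints (4 total):
(-3, 7)
(-16.694, 4.089)
(-29.41, 1.386)
(-16.694, 4.089)

Answer: (-3, 7)
(-16.694, 4.089)
(-29.41, 1.386)
(-16.694, 4.089)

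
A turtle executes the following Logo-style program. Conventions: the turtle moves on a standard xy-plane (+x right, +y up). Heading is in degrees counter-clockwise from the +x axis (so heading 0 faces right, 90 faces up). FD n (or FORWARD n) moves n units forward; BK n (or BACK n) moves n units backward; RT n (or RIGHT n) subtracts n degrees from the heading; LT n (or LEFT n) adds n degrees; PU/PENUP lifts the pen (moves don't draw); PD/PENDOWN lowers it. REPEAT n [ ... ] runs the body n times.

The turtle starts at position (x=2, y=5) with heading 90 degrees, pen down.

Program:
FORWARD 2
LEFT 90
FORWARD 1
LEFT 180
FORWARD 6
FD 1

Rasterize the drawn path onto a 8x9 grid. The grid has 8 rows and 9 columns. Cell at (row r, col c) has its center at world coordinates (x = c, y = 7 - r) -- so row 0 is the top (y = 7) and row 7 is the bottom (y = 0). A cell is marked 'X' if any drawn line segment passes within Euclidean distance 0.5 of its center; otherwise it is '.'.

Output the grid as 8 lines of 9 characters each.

Segment 0: (2,5) -> (2,7)
Segment 1: (2,7) -> (1,7)
Segment 2: (1,7) -> (7,7)
Segment 3: (7,7) -> (8,7)

Answer: .XXXXXXXX
..X......
..X......
.........
.........
.........
.........
.........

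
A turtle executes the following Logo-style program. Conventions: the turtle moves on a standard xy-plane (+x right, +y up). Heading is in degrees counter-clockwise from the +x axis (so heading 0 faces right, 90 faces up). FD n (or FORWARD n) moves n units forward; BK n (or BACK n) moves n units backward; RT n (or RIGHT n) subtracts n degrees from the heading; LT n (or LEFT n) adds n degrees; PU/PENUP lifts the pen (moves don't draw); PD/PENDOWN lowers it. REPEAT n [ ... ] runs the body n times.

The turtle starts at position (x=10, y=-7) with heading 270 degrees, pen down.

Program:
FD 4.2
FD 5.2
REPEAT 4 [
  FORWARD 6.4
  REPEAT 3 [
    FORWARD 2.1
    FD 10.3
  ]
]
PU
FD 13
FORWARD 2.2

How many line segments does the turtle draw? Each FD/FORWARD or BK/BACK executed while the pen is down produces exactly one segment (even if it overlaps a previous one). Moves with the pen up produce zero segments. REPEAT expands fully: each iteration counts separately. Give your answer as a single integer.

Executing turtle program step by step:
Start: pos=(10,-7), heading=270, pen down
FD 4.2: (10,-7) -> (10,-11.2) [heading=270, draw]
FD 5.2: (10,-11.2) -> (10,-16.4) [heading=270, draw]
REPEAT 4 [
  -- iteration 1/4 --
  FD 6.4: (10,-16.4) -> (10,-22.8) [heading=270, draw]
  REPEAT 3 [
    -- iteration 1/3 --
    FD 2.1: (10,-22.8) -> (10,-24.9) [heading=270, draw]
    FD 10.3: (10,-24.9) -> (10,-35.2) [heading=270, draw]
    -- iteration 2/3 --
    FD 2.1: (10,-35.2) -> (10,-37.3) [heading=270, draw]
    FD 10.3: (10,-37.3) -> (10,-47.6) [heading=270, draw]
    -- iteration 3/3 --
    FD 2.1: (10,-47.6) -> (10,-49.7) [heading=270, draw]
    FD 10.3: (10,-49.7) -> (10,-60) [heading=270, draw]
  ]
  -- iteration 2/4 --
  FD 6.4: (10,-60) -> (10,-66.4) [heading=270, draw]
  REPEAT 3 [
    -- iteration 1/3 --
    FD 2.1: (10,-66.4) -> (10,-68.5) [heading=270, draw]
    FD 10.3: (10,-68.5) -> (10,-78.8) [heading=270, draw]
    -- iteration 2/3 --
    FD 2.1: (10,-78.8) -> (10,-80.9) [heading=270, draw]
    FD 10.3: (10,-80.9) -> (10,-91.2) [heading=270, draw]
    -- iteration 3/3 --
    FD 2.1: (10,-91.2) -> (10,-93.3) [heading=270, draw]
    FD 10.3: (10,-93.3) -> (10,-103.6) [heading=270, draw]
  ]
  -- iteration 3/4 --
  FD 6.4: (10,-103.6) -> (10,-110) [heading=270, draw]
  REPEAT 3 [
    -- iteration 1/3 --
    FD 2.1: (10,-110) -> (10,-112.1) [heading=270, draw]
    FD 10.3: (10,-112.1) -> (10,-122.4) [heading=270, draw]
    -- iteration 2/3 --
    FD 2.1: (10,-122.4) -> (10,-124.5) [heading=270, draw]
    FD 10.3: (10,-124.5) -> (10,-134.8) [heading=270, draw]
    -- iteration 3/3 --
    FD 2.1: (10,-134.8) -> (10,-136.9) [heading=270, draw]
    FD 10.3: (10,-136.9) -> (10,-147.2) [heading=270, draw]
  ]
  -- iteration 4/4 --
  FD 6.4: (10,-147.2) -> (10,-153.6) [heading=270, draw]
  REPEAT 3 [
    -- iteration 1/3 --
    FD 2.1: (10,-153.6) -> (10,-155.7) [heading=270, draw]
    FD 10.3: (10,-155.7) -> (10,-166) [heading=270, draw]
    -- iteration 2/3 --
    FD 2.1: (10,-166) -> (10,-168.1) [heading=270, draw]
    FD 10.3: (10,-168.1) -> (10,-178.4) [heading=270, draw]
    -- iteration 3/3 --
    FD 2.1: (10,-178.4) -> (10,-180.5) [heading=270, draw]
    FD 10.3: (10,-180.5) -> (10,-190.8) [heading=270, draw]
  ]
]
PU: pen up
FD 13: (10,-190.8) -> (10,-203.8) [heading=270, move]
FD 2.2: (10,-203.8) -> (10,-206) [heading=270, move]
Final: pos=(10,-206), heading=270, 30 segment(s) drawn
Segments drawn: 30

Answer: 30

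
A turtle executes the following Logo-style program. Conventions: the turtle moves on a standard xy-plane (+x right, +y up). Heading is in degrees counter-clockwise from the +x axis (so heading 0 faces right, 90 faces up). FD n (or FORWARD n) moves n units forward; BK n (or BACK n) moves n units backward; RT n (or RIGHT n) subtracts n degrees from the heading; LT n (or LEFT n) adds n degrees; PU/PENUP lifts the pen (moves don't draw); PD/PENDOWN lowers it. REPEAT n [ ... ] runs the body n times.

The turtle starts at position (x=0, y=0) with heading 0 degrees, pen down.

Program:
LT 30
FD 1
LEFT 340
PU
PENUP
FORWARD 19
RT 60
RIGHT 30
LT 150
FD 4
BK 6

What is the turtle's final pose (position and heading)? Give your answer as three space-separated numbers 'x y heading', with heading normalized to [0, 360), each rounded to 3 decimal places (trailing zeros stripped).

Executing turtle program step by step:
Start: pos=(0,0), heading=0, pen down
LT 30: heading 0 -> 30
FD 1: (0,0) -> (0.866,0.5) [heading=30, draw]
LT 340: heading 30 -> 10
PU: pen up
PU: pen up
FD 19: (0.866,0.5) -> (19.577,3.799) [heading=10, move]
RT 60: heading 10 -> 310
RT 30: heading 310 -> 280
LT 150: heading 280 -> 70
FD 4: (19.577,3.799) -> (20.945,7.558) [heading=70, move]
BK 6: (20.945,7.558) -> (18.893,1.92) [heading=70, move]
Final: pos=(18.893,1.92), heading=70, 1 segment(s) drawn

Answer: 18.893 1.92 70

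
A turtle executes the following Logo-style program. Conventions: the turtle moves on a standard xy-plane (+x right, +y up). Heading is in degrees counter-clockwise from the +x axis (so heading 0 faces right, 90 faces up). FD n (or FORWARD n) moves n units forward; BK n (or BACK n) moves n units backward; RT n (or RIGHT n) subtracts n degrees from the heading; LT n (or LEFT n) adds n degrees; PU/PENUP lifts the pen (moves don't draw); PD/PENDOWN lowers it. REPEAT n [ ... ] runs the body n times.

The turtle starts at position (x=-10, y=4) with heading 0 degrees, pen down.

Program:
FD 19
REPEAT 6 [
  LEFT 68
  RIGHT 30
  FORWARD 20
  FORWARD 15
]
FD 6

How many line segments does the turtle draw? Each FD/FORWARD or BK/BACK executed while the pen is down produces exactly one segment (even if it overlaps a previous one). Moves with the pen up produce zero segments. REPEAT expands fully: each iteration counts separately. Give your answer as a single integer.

Answer: 14

Derivation:
Executing turtle program step by step:
Start: pos=(-10,4), heading=0, pen down
FD 19: (-10,4) -> (9,4) [heading=0, draw]
REPEAT 6 [
  -- iteration 1/6 --
  LT 68: heading 0 -> 68
  RT 30: heading 68 -> 38
  FD 20: (9,4) -> (24.76,16.313) [heading=38, draw]
  FD 15: (24.76,16.313) -> (36.58,25.548) [heading=38, draw]
  -- iteration 2/6 --
  LT 68: heading 38 -> 106
  RT 30: heading 106 -> 76
  FD 20: (36.58,25.548) -> (41.419,44.954) [heading=76, draw]
  FD 15: (41.419,44.954) -> (45.048,59.509) [heading=76, draw]
  -- iteration 3/6 --
  LT 68: heading 76 -> 144
  RT 30: heading 144 -> 114
  FD 20: (45.048,59.509) -> (36.913,77.779) [heading=114, draw]
  FD 15: (36.913,77.779) -> (30.812,91.483) [heading=114, draw]
  -- iteration 4/6 --
  LT 68: heading 114 -> 182
  RT 30: heading 182 -> 152
  FD 20: (30.812,91.483) -> (13.153,100.872) [heading=152, draw]
  FD 15: (13.153,100.872) -> (-0.091,107.914) [heading=152, draw]
  -- iteration 5/6 --
  LT 68: heading 152 -> 220
  RT 30: heading 220 -> 190
  FD 20: (-0.091,107.914) -> (-19.787,104.441) [heading=190, draw]
  FD 15: (-19.787,104.441) -> (-34.56,101.836) [heading=190, draw]
  -- iteration 6/6 --
  LT 68: heading 190 -> 258
  RT 30: heading 258 -> 228
  FD 20: (-34.56,101.836) -> (-47.942,86.974) [heading=228, draw]
  FD 15: (-47.942,86.974) -> (-57.979,75.826) [heading=228, draw]
]
FD 6: (-57.979,75.826) -> (-61.994,71.367) [heading=228, draw]
Final: pos=(-61.994,71.367), heading=228, 14 segment(s) drawn
Segments drawn: 14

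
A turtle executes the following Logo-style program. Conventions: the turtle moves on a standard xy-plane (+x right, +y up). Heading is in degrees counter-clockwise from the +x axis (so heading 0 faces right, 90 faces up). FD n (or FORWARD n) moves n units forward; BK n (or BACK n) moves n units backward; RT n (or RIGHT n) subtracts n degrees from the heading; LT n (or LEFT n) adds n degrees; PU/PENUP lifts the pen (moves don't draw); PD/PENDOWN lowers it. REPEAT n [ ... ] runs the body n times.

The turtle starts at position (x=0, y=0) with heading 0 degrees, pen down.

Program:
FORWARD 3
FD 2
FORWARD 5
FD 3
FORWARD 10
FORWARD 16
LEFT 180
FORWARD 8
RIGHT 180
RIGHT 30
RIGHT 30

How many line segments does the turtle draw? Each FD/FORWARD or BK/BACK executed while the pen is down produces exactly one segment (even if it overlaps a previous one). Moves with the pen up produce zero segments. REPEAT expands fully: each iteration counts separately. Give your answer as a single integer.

Answer: 7

Derivation:
Executing turtle program step by step:
Start: pos=(0,0), heading=0, pen down
FD 3: (0,0) -> (3,0) [heading=0, draw]
FD 2: (3,0) -> (5,0) [heading=0, draw]
FD 5: (5,0) -> (10,0) [heading=0, draw]
FD 3: (10,0) -> (13,0) [heading=0, draw]
FD 10: (13,0) -> (23,0) [heading=0, draw]
FD 16: (23,0) -> (39,0) [heading=0, draw]
LT 180: heading 0 -> 180
FD 8: (39,0) -> (31,0) [heading=180, draw]
RT 180: heading 180 -> 0
RT 30: heading 0 -> 330
RT 30: heading 330 -> 300
Final: pos=(31,0), heading=300, 7 segment(s) drawn
Segments drawn: 7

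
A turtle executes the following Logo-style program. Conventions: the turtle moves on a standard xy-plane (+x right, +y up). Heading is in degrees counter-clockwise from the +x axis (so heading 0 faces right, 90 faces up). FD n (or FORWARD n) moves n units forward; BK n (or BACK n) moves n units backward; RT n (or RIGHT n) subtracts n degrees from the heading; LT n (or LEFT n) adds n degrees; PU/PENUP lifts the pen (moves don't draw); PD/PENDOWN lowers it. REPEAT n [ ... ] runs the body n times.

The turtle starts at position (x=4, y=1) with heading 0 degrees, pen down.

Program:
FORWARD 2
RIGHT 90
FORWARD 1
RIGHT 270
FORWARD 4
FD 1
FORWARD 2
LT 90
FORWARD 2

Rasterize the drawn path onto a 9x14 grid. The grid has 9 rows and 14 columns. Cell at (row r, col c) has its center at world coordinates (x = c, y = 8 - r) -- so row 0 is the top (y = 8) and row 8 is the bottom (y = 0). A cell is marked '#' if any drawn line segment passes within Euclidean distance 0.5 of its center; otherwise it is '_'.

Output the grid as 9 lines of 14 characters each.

Segment 0: (4,1) -> (6,1)
Segment 1: (6,1) -> (6,0)
Segment 2: (6,0) -> (10,0)
Segment 3: (10,0) -> (11,0)
Segment 4: (11,0) -> (13,0)
Segment 5: (13,0) -> (13,2)

Answer: ______________
______________
______________
______________
______________
______________
_____________#
____###______#
______########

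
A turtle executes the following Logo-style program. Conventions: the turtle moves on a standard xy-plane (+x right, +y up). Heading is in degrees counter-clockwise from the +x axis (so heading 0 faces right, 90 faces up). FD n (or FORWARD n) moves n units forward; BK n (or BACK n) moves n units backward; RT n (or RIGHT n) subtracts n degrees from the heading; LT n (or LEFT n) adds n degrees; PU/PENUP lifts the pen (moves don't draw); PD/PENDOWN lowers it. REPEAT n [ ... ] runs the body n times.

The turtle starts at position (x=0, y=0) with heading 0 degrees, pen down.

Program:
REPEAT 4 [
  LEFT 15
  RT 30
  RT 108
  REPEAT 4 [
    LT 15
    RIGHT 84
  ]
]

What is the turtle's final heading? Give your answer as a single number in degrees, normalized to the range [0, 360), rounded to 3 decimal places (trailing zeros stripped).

Answer: 204

Derivation:
Executing turtle program step by step:
Start: pos=(0,0), heading=0, pen down
REPEAT 4 [
  -- iteration 1/4 --
  LT 15: heading 0 -> 15
  RT 30: heading 15 -> 345
  RT 108: heading 345 -> 237
  REPEAT 4 [
    -- iteration 1/4 --
    LT 15: heading 237 -> 252
    RT 84: heading 252 -> 168
    -- iteration 2/4 --
    LT 15: heading 168 -> 183
    RT 84: heading 183 -> 99
    -- iteration 3/4 --
    LT 15: heading 99 -> 114
    RT 84: heading 114 -> 30
    -- iteration 4/4 --
    LT 15: heading 30 -> 45
    RT 84: heading 45 -> 321
  ]
  -- iteration 2/4 --
  LT 15: heading 321 -> 336
  RT 30: heading 336 -> 306
  RT 108: heading 306 -> 198
  REPEAT 4 [
    -- iteration 1/4 --
    LT 15: heading 198 -> 213
    RT 84: heading 213 -> 129
    -- iteration 2/4 --
    LT 15: heading 129 -> 144
    RT 84: heading 144 -> 60
    -- iteration 3/4 --
    LT 15: heading 60 -> 75
    RT 84: heading 75 -> 351
    -- iteration 4/4 --
    LT 15: heading 351 -> 6
    RT 84: heading 6 -> 282
  ]
  -- iteration 3/4 --
  LT 15: heading 282 -> 297
  RT 30: heading 297 -> 267
  RT 108: heading 267 -> 159
  REPEAT 4 [
    -- iteration 1/4 --
    LT 15: heading 159 -> 174
    RT 84: heading 174 -> 90
    -- iteration 2/4 --
    LT 15: heading 90 -> 105
    RT 84: heading 105 -> 21
    -- iteration 3/4 --
    LT 15: heading 21 -> 36
    RT 84: heading 36 -> 312
    -- iteration 4/4 --
    LT 15: heading 312 -> 327
    RT 84: heading 327 -> 243
  ]
  -- iteration 4/4 --
  LT 15: heading 243 -> 258
  RT 30: heading 258 -> 228
  RT 108: heading 228 -> 120
  REPEAT 4 [
    -- iteration 1/4 --
    LT 15: heading 120 -> 135
    RT 84: heading 135 -> 51
    -- iteration 2/4 --
    LT 15: heading 51 -> 66
    RT 84: heading 66 -> 342
    -- iteration 3/4 --
    LT 15: heading 342 -> 357
    RT 84: heading 357 -> 273
    -- iteration 4/4 --
    LT 15: heading 273 -> 288
    RT 84: heading 288 -> 204
  ]
]
Final: pos=(0,0), heading=204, 0 segment(s) drawn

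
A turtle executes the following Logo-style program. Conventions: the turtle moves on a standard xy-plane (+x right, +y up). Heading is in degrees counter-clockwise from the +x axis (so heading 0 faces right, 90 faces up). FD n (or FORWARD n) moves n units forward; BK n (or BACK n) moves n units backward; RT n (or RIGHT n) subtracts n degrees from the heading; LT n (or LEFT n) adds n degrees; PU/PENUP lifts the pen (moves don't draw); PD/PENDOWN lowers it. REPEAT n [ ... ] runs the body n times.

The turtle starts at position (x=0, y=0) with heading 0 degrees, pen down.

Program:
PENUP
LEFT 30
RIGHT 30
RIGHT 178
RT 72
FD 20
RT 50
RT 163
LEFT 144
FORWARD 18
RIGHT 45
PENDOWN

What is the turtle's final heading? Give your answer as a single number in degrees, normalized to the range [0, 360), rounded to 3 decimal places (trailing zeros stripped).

Answer: 356

Derivation:
Executing turtle program step by step:
Start: pos=(0,0), heading=0, pen down
PU: pen up
LT 30: heading 0 -> 30
RT 30: heading 30 -> 0
RT 178: heading 0 -> 182
RT 72: heading 182 -> 110
FD 20: (0,0) -> (-6.84,18.794) [heading=110, move]
RT 50: heading 110 -> 60
RT 163: heading 60 -> 257
LT 144: heading 257 -> 41
FD 18: (-6.84,18.794) -> (6.744,30.603) [heading=41, move]
RT 45: heading 41 -> 356
PD: pen down
Final: pos=(6.744,30.603), heading=356, 0 segment(s) drawn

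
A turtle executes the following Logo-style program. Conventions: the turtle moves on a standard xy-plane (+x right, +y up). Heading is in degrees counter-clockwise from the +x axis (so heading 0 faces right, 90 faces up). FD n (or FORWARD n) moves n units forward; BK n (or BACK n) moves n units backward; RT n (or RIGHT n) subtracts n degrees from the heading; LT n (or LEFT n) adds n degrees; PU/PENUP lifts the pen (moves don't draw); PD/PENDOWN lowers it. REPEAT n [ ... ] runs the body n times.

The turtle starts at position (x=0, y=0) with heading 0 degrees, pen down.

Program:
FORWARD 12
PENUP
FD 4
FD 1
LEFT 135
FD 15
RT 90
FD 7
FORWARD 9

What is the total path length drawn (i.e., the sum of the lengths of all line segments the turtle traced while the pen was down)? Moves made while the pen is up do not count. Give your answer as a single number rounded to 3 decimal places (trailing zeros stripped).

Answer: 12

Derivation:
Executing turtle program step by step:
Start: pos=(0,0), heading=0, pen down
FD 12: (0,0) -> (12,0) [heading=0, draw]
PU: pen up
FD 4: (12,0) -> (16,0) [heading=0, move]
FD 1: (16,0) -> (17,0) [heading=0, move]
LT 135: heading 0 -> 135
FD 15: (17,0) -> (6.393,10.607) [heading=135, move]
RT 90: heading 135 -> 45
FD 7: (6.393,10.607) -> (11.343,15.556) [heading=45, move]
FD 9: (11.343,15.556) -> (17.707,21.92) [heading=45, move]
Final: pos=(17.707,21.92), heading=45, 1 segment(s) drawn

Segment lengths:
  seg 1: (0,0) -> (12,0), length = 12
Total = 12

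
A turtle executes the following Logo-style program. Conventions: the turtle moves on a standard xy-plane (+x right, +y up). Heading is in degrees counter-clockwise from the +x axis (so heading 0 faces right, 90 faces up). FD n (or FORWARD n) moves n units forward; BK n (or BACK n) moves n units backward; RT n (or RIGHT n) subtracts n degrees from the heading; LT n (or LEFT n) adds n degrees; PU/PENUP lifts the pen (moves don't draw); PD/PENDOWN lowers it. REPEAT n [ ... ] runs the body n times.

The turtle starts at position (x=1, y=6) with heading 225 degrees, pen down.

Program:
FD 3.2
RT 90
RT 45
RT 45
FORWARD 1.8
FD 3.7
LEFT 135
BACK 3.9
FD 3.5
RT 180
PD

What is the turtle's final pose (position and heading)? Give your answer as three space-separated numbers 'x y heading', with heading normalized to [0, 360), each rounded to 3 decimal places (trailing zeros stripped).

Answer: 3.026 7.626 0

Derivation:
Executing turtle program step by step:
Start: pos=(1,6), heading=225, pen down
FD 3.2: (1,6) -> (-1.263,3.737) [heading=225, draw]
RT 90: heading 225 -> 135
RT 45: heading 135 -> 90
RT 45: heading 90 -> 45
FD 1.8: (-1.263,3.737) -> (0.01,5.01) [heading=45, draw]
FD 3.7: (0.01,5.01) -> (2.626,7.626) [heading=45, draw]
LT 135: heading 45 -> 180
BK 3.9: (2.626,7.626) -> (6.526,7.626) [heading=180, draw]
FD 3.5: (6.526,7.626) -> (3.026,7.626) [heading=180, draw]
RT 180: heading 180 -> 0
PD: pen down
Final: pos=(3.026,7.626), heading=0, 5 segment(s) drawn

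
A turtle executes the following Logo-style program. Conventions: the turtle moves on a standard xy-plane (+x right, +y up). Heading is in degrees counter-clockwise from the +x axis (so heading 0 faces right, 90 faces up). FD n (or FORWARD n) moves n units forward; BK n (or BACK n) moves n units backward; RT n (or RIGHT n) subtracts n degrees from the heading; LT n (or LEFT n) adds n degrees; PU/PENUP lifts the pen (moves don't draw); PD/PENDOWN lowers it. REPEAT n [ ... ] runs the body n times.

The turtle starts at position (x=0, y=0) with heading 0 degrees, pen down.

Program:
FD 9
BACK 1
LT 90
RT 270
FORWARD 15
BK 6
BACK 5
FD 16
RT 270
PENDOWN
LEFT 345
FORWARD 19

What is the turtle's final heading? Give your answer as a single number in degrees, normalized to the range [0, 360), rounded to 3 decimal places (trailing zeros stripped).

Executing turtle program step by step:
Start: pos=(0,0), heading=0, pen down
FD 9: (0,0) -> (9,0) [heading=0, draw]
BK 1: (9,0) -> (8,0) [heading=0, draw]
LT 90: heading 0 -> 90
RT 270: heading 90 -> 180
FD 15: (8,0) -> (-7,0) [heading=180, draw]
BK 6: (-7,0) -> (-1,0) [heading=180, draw]
BK 5: (-1,0) -> (4,0) [heading=180, draw]
FD 16: (4,0) -> (-12,0) [heading=180, draw]
RT 270: heading 180 -> 270
PD: pen down
LT 345: heading 270 -> 255
FD 19: (-12,0) -> (-16.918,-18.353) [heading=255, draw]
Final: pos=(-16.918,-18.353), heading=255, 7 segment(s) drawn

Answer: 255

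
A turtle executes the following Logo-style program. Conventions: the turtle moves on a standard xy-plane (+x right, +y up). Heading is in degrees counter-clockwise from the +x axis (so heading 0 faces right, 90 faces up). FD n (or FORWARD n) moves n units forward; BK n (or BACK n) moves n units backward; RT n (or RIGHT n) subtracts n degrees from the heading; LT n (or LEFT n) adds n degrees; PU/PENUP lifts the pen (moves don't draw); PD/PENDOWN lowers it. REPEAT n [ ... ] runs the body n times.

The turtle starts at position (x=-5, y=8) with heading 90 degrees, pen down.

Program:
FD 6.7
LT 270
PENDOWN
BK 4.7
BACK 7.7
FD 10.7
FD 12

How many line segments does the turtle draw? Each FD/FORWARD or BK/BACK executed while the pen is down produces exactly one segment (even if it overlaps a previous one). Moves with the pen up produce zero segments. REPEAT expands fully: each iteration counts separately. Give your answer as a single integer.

Answer: 5

Derivation:
Executing turtle program step by step:
Start: pos=(-5,8), heading=90, pen down
FD 6.7: (-5,8) -> (-5,14.7) [heading=90, draw]
LT 270: heading 90 -> 0
PD: pen down
BK 4.7: (-5,14.7) -> (-9.7,14.7) [heading=0, draw]
BK 7.7: (-9.7,14.7) -> (-17.4,14.7) [heading=0, draw]
FD 10.7: (-17.4,14.7) -> (-6.7,14.7) [heading=0, draw]
FD 12: (-6.7,14.7) -> (5.3,14.7) [heading=0, draw]
Final: pos=(5.3,14.7), heading=0, 5 segment(s) drawn
Segments drawn: 5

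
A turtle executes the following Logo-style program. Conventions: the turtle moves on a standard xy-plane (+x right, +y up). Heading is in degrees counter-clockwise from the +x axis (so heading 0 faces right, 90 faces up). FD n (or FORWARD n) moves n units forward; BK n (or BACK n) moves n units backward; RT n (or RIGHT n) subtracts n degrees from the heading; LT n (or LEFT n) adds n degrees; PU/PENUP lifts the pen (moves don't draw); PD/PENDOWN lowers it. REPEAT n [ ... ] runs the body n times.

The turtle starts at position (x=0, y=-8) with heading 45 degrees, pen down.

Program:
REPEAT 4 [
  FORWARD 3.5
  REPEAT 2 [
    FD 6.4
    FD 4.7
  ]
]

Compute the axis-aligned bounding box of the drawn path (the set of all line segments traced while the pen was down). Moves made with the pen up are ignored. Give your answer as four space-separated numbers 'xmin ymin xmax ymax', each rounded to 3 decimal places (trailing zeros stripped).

Answer: 0 -8 72.691 64.691

Derivation:
Executing turtle program step by step:
Start: pos=(0,-8), heading=45, pen down
REPEAT 4 [
  -- iteration 1/4 --
  FD 3.5: (0,-8) -> (2.475,-5.525) [heading=45, draw]
  REPEAT 2 [
    -- iteration 1/2 --
    FD 6.4: (2.475,-5.525) -> (7,-1) [heading=45, draw]
    FD 4.7: (7,-1) -> (10.324,2.324) [heading=45, draw]
    -- iteration 2/2 --
    FD 6.4: (10.324,2.324) -> (14.849,6.849) [heading=45, draw]
    FD 4.7: (14.849,6.849) -> (18.173,10.173) [heading=45, draw]
  ]
  -- iteration 2/4 --
  FD 3.5: (18.173,10.173) -> (20.648,12.648) [heading=45, draw]
  REPEAT 2 [
    -- iteration 1/2 --
    FD 6.4: (20.648,12.648) -> (25.173,17.173) [heading=45, draw]
    FD 4.7: (25.173,17.173) -> (28.496,20.496) [heading=45, draw]
    -- iteration 2/2 --
    FD 6.4: (28.496,20.496) -> (33.022,25.022) [heading=45, draw]
    FD 4.7: (33.022,25.022) -> (36.345,28.345) [heading=45, draw]
  ]
  -- iteration 3/4 --
  FD 3.5: (36.345,28.345) -> (38.82,30.82) [heading=45, draw]
  REPEAT 2 [
    -- iteration 1/2 --
    FD 6.4: (38.82,30.82) -> (43.346,35.346) [heading=45, draw]
    FD 4.7: (43.346,35.346) -> (46.669,38.669) [heading=45, draw]
    -- iteration 2/2 --
    FD 6.4: (46.669,38.669) -> (51.195,43.195) [heading=45, draw]
    FD 4.7: (51.195,43.195) -> (54.518,46.518) [heading=45, draw]
  ]
  -- iteration 4/4 --
  FD 3.5: (54.518,46.518) -> (56.993,48.993) [heading=45, draw]
  REPEAT 2 [
    -- iteration 1/2 --
    FD 6.4: (56.993,48.993) -> (61.518,53.518) [heading=45, draw]
    FD 4.7: (61.518,53.518) -> (64.842,56.842) [heading=45, draw]
    -- iteration 2/2 --
    FD 6.4: (64.842,56.842) -> (69.367,61.367) [heading=45, draw]
    FD 4.7: (69.367,61.367) -> (72.691,64.691) [heading=45, draw]
  ]
]
Final: pos=(72.691,64.691), heading=45, 20 segment(s) drawn

Segment endpoints: x in {0, 2.475, 7, 10.324, 14.849, 18.173, 20.648, 25.173, 28.496, 33.022, 36.345, 38.82, 43.346, 46.669, 51.195, 54.518, 56.993, 61.518, 64.842, 69.367, 72.691}, y in {-8, -5.525, -1, 2.324, 6.849, 10.173, 12.648, 17.173, 20.496, 25.022, 28.345, 30.82, 35.346, 38.669, 43.195, 46.518, 48.993, 53.518, 56.842, 61.367, 64.691}
xmin=0, ymin=-8, xmax=72.691, ymax=64.691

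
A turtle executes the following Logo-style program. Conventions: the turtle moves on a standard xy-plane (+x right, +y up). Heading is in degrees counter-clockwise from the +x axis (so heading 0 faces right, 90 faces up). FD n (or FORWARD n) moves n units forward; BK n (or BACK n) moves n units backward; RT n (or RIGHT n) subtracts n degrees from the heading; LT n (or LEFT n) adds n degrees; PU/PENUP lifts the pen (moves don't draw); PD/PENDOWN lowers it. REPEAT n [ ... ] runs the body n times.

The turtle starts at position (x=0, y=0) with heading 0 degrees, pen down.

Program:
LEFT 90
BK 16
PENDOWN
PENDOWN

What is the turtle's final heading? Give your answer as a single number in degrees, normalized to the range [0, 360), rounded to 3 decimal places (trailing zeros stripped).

Answer: 90

Derivation:
Executing turtle program step by step:
Start: pos=(0,0), heading=0, pen down
LT 90: heading 0 -> 90
BK 16: (0,0) -> (0,-16) [heading=90, draw]
PD: pen down
PD: pen down
Final: pos=(0,-16), heading=90, 1 segment(s) drawn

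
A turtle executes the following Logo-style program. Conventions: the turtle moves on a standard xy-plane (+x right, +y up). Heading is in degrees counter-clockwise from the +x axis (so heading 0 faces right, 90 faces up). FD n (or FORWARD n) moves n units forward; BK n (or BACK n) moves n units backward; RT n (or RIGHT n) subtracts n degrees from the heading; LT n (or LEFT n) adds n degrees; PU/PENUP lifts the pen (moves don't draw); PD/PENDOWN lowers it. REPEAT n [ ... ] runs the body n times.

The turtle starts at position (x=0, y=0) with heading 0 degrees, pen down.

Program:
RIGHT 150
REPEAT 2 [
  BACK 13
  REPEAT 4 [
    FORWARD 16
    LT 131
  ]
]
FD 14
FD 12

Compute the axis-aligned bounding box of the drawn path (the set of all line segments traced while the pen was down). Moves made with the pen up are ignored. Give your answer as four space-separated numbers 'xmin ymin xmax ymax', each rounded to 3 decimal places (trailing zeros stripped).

Executing turtle program step by step:
Start: pos=(0,0), heading=0, pen down
RT 150: heading 0 -> 210
REPEAT 2 [
  -- iteration 1/2 --
  BK 13: (0,0) -> (11.258,6.5) [heading=210, draw]
  REPEAT 4 [
    -- iteration 1/4 --
    FD 16: (11.258,6.5) -> (-2.598,-1.5) [heading=210, draw]
    LT 131: heading 210 -> 341
    -- iteration 2/4 --
    FD 16: (-2.598,-1.5) -> (12.53,-6.709) [heading=341, draw]
    LT 131: heading 341 -> 112
    -- iteration 3/4 --
    FD 16: (12.53,-6.709) -> (6.537,8.126) [heading=112, draw]
    LT 131: heading 112 -> 243
    -- iteration 4/4 --
    FD 16: (6.537,8.126) -> (-0.727,-6.13) [heading=243, draw]
    LT 131: heading 243 -> 14
  ]
  -- iteration 2/2 --
  BK 13: (-0.727,-6.13) -> (-13.341,-9.275) [heading=14, draw]
  REPEAT 4 [
    -- iteration 1/4 --
    FD 16: (-13.341,-9.275) -> (2.184,-5.404) [heading=14, draw]
    LT 131: heading 14 -> 145
    -- iteration 2/4 --
    FD 16: (2.184,-5.404) -> (-10.923,3.773) [heading=145, draw]
    LT 131: heading 145 -> 276
    -- iteration 3/4 --
    FD 16: (-10.923,3.773) -> (-9.25,-12.14) [heading=276, draw]
    LT 131: heading 276 -> 47
    -- iteration 4/4 --
    FD 16: (-9.25,-12.14) -> (1.662,-0.438) [heading=47, draw]
    LT 131: heading 47 -> 178
  ]
]
FD 14: (1.662,-0.438) -> (-12.33,0.051) [heading=178, draw]
FD 12: (-12.33,0.051) -> (-24.323,0.469) [heading=178, draw]
Final: pos=(-24.323,0.469), heading=178, 12 segment(s) drawn

Segment endpoints: x in {-24.323, -13.341, -12.33, -10.923, -9.25, -2.598, -0.727, 0, 1.662, 2.184, 6.537, 11.258, 12.53}, y in {-12.14, -9.275, -6.709, -6.13, -5.404, -1.5, -0.438, 0, 0.051, 0.469, 3.773, 6.5, 8.126}
xmin=-24.323, ymin=-12.14, xmax=12.53, ymax=8.126

Answer: -24.323 -12.14 12.53 8.126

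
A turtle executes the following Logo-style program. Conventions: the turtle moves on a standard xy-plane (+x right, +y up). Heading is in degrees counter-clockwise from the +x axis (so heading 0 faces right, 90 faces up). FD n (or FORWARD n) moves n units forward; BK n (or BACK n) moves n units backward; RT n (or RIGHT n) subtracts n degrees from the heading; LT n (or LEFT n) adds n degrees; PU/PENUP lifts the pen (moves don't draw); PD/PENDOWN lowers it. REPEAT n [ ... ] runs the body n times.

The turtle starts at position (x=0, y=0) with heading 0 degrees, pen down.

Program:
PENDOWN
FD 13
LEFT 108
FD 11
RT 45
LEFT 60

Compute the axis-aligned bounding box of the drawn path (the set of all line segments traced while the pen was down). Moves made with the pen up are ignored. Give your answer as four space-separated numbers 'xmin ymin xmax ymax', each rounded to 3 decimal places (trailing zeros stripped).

Executing turtle program step by step:
Start: pos=(0,0), heading=0, pen down
PD: pen down
FD 13: (0,0) -> (13,0) [heading=0, draw]
LT 108: heading 0 -> 108
FD 11: (13,0) -> (9.601,10.462) [heading=108, draw]
RT 45: heading 108 -> 63
LT 60: heading 63 -> 123
Final: pos=(9.601,10.462), heading=123, 2 segment(s) drawn

Segment endpoints: x in {0, 9.601, 13}, y in {0, 10.462}
xmin=0, ymin=0, xmax=13, ymax=10.462

Answer: 0 0 13 10.462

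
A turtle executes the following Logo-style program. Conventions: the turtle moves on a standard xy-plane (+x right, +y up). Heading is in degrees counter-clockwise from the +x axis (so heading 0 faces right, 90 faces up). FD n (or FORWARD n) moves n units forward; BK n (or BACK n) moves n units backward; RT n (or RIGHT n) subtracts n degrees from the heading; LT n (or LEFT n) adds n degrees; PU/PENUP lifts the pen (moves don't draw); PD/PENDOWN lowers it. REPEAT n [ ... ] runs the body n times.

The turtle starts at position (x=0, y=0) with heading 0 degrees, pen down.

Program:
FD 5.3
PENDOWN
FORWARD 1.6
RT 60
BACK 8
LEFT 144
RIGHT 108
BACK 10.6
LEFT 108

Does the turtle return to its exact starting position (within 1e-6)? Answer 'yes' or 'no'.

Executing turtle program step by step:
Start: pos=(0,0), heading=0, pen down
FD 5.3: (0,0) -> (5.3,0) [heading=0, draw]
PD: pen down
FD 1.6: (5.3,0) -> (6.9,0) [heading=0, draw]
RT 60: heading 0 -> 300
BK 8: (6.9,0) -> (2.9,6.928) [heading=300, draw]
LT 144: heading 300 -> 84
RT 108: heading 84 -> 336
BK 10.6: (2.9,6.928) -> (-6.784,11.24) [heading=336, draw]
LT 108: heading 336 -> 84
Final: pos=(-6.784,11.24), heading=84, 4 segment(s) drawn

Start position: (0, 0)
Final position: (-6.784, 11.24)
Distance = 13.128; >= 1e-6 -> NOT closed

Answer: no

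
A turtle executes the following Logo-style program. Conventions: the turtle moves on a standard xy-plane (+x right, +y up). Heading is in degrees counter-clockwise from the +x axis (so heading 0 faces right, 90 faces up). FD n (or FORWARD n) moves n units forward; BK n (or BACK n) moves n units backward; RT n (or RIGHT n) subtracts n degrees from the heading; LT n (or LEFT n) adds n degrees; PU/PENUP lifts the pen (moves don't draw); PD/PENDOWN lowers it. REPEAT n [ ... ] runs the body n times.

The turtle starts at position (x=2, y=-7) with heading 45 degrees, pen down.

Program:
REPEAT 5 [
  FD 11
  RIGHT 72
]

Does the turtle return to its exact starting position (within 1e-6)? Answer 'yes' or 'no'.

Executing turtle program step by step:
Start: pos=(2,-7), heading=45, pen down
REPEAT 5 [
  -- iteration 1/5 --
  FD 11: (2,-7) -> (9.778,0.778) [heading=45, draw]
  RT 72: heading 45 -> 333
  -- iteration 2/5 --
  FD 11: (9.778,0.778) -> (19.579,-4.216) [heading=333, draw]
  RT 72: heading 333 -> 261
  -- iteration 3/5 --
  FD 11: (19.579,-4.216) -> (17.858,-15.08) [heading=261, draw]
  RT 72: heading 261 -> 189
  -- iteration 4/5 --
  FD 11: (17.858,-15.08) -> (6.994,-16.801) [heading=189, draw]
  RT 72: heading 189 -> 117
  -- iteration 5/5 --
  FD 11: (6.994,-16.801) -> (2,-7) [heading=117, draw]
  RT 72: heading 117 -> 45
]
Final: pos=(2,-7), heading=45, 5 segment(s) drawn

Start position: (2, -7)
Final position: (2, -7)
Distance = 0; < 1e-6 -> CLOSED

Answer: yes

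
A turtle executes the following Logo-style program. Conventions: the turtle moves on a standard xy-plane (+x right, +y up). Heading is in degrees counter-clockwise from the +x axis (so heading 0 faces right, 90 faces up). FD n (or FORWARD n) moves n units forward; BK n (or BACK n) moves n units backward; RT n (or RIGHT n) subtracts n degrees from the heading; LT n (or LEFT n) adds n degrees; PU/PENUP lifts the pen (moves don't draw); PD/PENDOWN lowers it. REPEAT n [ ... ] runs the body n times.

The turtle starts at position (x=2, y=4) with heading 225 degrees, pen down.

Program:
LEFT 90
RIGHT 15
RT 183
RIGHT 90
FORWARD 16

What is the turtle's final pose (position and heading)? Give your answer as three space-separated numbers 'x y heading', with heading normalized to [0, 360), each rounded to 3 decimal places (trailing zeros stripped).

Answer: 16.256 11.264 27

Derivation:
Executing turtle program step by step:
Start: pos=(2,4), heading=225, pen down
LT 90: heading 225 -> 315
RT 15: heading 315 -> 300
RT 183: heading 300 -> 117
RT 90: heading 117 -> 27
FD 16: (2,4) -> (16.256,11.264) [heading=27, draw]
Final: pos=(16.256,11.264), heading=27, 1 segment(s) drawn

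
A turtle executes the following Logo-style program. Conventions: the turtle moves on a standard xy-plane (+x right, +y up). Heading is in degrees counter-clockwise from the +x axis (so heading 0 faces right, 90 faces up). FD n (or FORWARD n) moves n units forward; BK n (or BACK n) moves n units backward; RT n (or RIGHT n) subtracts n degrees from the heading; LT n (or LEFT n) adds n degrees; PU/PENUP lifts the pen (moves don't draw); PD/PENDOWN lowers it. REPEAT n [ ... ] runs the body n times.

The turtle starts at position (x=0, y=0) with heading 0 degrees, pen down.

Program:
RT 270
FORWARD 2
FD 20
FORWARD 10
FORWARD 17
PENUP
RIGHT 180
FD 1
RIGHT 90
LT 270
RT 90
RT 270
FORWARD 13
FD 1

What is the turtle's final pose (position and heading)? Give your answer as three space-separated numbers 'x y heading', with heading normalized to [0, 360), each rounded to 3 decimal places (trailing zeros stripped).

Answer: 0 62 90

Derivation:
Executing turtle program step by step:
Start: pos=(0,0), heading=0, pen down
RT 270: heading 0 -> 90
FD 2: (0,0) -> (0,2) [heading=90, draw]
FD 20: (0,2) -> (0,22) [heading=90, draw]
FD 10: (0,22) -> (0,32) [heading=90, draw]
FD 17: (0,32) -> (0,49) [heading=90, draw]
PU: pen up
RT 180: heading 90 -> 270
FD 1: (0,49) -> (0,48) [heading=270, move]
RT 90: heading 270 -> 180
LT 270: heading 180 -> 90
RT 90: heading 90 -> 0
RT 270: heading 0 -> 90
FD 13: (0,48) -> (0,61) [heading=90, move]
FD 1: (0,61) -> (0,62) [heading=90, move]
Final: pos=(0,62), heading=90, 4 segment(s) drawn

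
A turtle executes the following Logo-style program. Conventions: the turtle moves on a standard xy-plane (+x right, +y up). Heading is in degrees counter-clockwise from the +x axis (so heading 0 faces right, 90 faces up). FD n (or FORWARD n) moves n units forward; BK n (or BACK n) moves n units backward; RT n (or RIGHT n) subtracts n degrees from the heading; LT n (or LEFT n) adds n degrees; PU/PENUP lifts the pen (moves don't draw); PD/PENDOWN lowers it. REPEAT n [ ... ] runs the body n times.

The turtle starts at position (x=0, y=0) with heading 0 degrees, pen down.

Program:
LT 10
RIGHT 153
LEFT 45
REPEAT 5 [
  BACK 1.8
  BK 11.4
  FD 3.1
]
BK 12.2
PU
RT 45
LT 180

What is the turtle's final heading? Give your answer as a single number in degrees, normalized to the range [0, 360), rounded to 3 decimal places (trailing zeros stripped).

Executing turtle program step by step:
Start: pos=(0,0), heading=0, pen down
LT 10: heading 0 -> 10
RT 153: heading 10 -> 217
LT 45: heading 217 -> 262
REPEAT 5 [
  -- iteration 1/5 --
  BK 1.8: (0,0) -> (0.251,1.782) [heading=262, draw]
  BK 11.4: (0.251,1.782) -> (1.837,13.072) [heading=262, draw]
  FD 3.1: (1.837,13.072) -> (1.406,10.002) [heading=262, draw]
  -- iteration 2/5 --
  BK 1.8: (1.406,10.002) -> (1.656,11.784) [heading=262, draw]
  BK 11.4: (1.656,11.784) -> (3.243,23.073) [heading=262, draw]
  FD 3.1: (3.243,23.073) -> (2.811,20.003) [heading=262, draw]
  -- iteration 3/5 --
  BK 1.8: (2.811,20.003) -> (3.062,21.786) [heading=262, draw]
  BK 11.4: (3.062,21.786) -> (4.648,33.075) [heading=262, draw]
  FD 3.1: (4.648,33.075) -> (4.217,30.005) [heading=262, draw]
  -- iteration 4/5 --
  BK 1.8: (4.217,30.005) -> (4.467,31.788) [heading=262, draw]
  BK 11.4: (4.467,31.788) -> (6.054,43.077) [heading=262, draw]
  FD 3.1: (6.054,43.077) -> (5.623,40.007) [heading=262, draw]
  -- iteration 5/5 --
  BK 1.8: (5.623,40.007) -> (5.873,41.789) [heading=262, draw]
  BK 11.4: (5.873,41.789) -> (7.46,53.078) [heading=262, draw]
  FD 3.1: (7.46,53.078) -> (7.028,50.009) [heading=262, draw]
]
BK 12.2: (7.028,50.009) -> (8.726,62.09) [heading=262, draw]
PU: pen up
RT 45: heading 262 -> 217
LT 180: heading 217 -> 37
Final: pos=(8.726,62.09), heading=37, 16 segment(s) drawn

Answer: 37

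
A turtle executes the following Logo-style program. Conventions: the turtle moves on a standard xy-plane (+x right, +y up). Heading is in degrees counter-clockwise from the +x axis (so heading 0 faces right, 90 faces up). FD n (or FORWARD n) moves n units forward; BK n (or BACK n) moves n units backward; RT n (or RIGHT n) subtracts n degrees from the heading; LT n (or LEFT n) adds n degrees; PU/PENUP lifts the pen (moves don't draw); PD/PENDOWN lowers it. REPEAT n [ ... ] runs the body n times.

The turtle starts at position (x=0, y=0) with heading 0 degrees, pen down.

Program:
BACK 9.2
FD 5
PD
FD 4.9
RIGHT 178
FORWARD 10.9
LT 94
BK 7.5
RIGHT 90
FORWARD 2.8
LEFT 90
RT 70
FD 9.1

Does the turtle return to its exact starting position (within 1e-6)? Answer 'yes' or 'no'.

Executing turtle program step by step:
Start: pos=(0,0), heading=0, pen down
BK 9.2: (0,0) -> (-9.2,0) [heading=0, draw]
FD 5: (-9.2,0) -> (-4.2,0) [heading=0, draw]
PD: pen down
FD 4.9: (-4.2,0) -> (0.7,0) [heading=0, draw]
RT 178: heading 0 -> 182
FD 10.9: (0.7,0) -> (-10.193,-0.38) [heading=182, draw]
LT 94: heading 182 -> 276
BK 7.5: (-10.193,-0.38) -> (-10.977,7.079) [heading=276, draw]
RT 90: heading 276 -> 186
FD 2.8: (-10.977,7.079) -> (-13.762,6.786) [heading=186, draw]
LT 90: heading 186 -> 276
RT 70: heading 276 -> 206
FD 9.1: (-13.762,6.786) -> (-21.941,2.797) [heading=206, draw]
Final: pos=(-21.941,2.797), heading=206, 7 segment(s) drawn

Start position: (0, 0)
Final position: (-21.941, 2.797)
Distance = 22.119; >= 1e-6 -> NOT closed

Answer: no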